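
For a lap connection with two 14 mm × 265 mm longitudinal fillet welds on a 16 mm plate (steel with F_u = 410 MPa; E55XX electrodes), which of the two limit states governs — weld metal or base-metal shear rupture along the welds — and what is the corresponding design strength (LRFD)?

E55XX → F_EXX = 550 MPa.
t_e = 0.707 × 14 = 9.898 mm; L = 530 mm.
Weld metal: φR_n = 0.75 × 0.6 × 550 × 9.898 × 530 × 10⁻³ = 1298 kN.
Base metal (shear rupture): φR_n = 0.75 × 0.6 × 410 × 16 × 530 × 10⁻³ = 1565 kN.
Governing: weld metal.

φR_n ≈ 1300 kN (weld metal governs)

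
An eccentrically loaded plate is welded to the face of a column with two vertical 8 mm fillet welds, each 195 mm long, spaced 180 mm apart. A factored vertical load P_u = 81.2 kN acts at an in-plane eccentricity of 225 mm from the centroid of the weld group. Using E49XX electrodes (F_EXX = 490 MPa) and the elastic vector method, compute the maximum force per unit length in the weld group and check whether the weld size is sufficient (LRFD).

f_max ≈ 710 N/mm; adequate

Total weld length L_w = 390 mm. Treat welds as unit-width lines.
Polar moment about centroid: J = 2[d³/12 + d(b/2)²] = 2[195³/12 + 195×90²] = 4395000 mm³.
Direct shear f_v = P/L_w = 81.2×10³ / 390 = 208.2 N/mm (vertical).
Torsion M = P·e = 81.2×10³ × 225 = 18270000 N·mm.
Critical point at (x, y) = (90, 97.5) from centroid. f_tx = M·y/J = 405.3 N/mm; f_ty = M·x/J = 374.1 N/mm.
Resultant f_max = √[f_tx² + (f_v + f_ty)²] = √[405.3² + (208.2 + 374.1)²] = 709.5 N/mm.
Capacity per unit length: φr_n = 0.75 × 0.6 × 490 × (0.707 × 8) = 1247 N/mm.
709.5 ≤ 1247 → adequate.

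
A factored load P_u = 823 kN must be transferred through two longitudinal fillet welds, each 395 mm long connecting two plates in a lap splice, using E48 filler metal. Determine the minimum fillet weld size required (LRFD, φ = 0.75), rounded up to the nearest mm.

w = 7 mm

E48XX → F_EXX = 480 MPa.
Total weld length L = 790 mm.
Required throat t_e = P_u / (φ × 0.6 F_EXX × L) = 823 / (0.75 × 0.6 × 480 × 790 × 10⁻³) = 4.823 mm.
Required leg w = t_e / 0.707 = 6.822 mm → use 7 mm.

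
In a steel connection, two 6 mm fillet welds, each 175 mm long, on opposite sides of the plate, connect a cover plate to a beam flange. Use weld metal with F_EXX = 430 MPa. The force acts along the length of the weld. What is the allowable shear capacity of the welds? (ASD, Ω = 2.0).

R_n/Ω ≈ 192 kN

Effective throat t_e = 0.707 × 6 = 4.242 mm.
Total length L = 350 mm; A_we = 4.242 × 350 = 1485 mm².
F_nw = 0.6 F_EXX = 0.6 × 430 = 258 MPa.
R_n = 258 × 1485 × 10⁻³ = 383.1 kN; R_n/Ω = 383.1/2.0 = 191.5 kN.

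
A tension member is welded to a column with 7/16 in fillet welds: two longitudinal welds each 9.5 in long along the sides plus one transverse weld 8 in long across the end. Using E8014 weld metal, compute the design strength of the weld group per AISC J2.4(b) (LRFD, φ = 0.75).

φR_n ≈ 313 kip

E80XX → F_EXX = 80 ksi.
t_e = 0.707 × 0.4375 = 0.3093 in.
R_nwl = 0.6 × 80 × 0.3093 × 19 = 282.1 kip (longitudinal, 2 welds).
R_nwt = 0.6 × 80 × 0.3093 × 8 = 118.8 kip (transverse, base value).
(i) R_nwl + R_nwt = 400.9 kip; (ii) 0.85 R_nwl + 1.5 R_nwt = 417.9 kip.
R_n = max = 417.9 kip [governs: (ii)]; φR_n = 313.5 kip.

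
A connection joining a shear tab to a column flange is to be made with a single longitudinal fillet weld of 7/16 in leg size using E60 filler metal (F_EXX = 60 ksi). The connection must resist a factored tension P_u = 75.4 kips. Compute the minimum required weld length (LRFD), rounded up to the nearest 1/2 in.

Throat t_e = 0.707 × 0.4375 = 0.3093 in.
φr_n = 0.75 × 0.6 × 60 × 0.3093 = 8.351 kips/in.
L_req = P_u / φr_n = 75.4 / 8.351 = 9.028 in total.
Round up → use L = 9.5 in.

L = 9.5 in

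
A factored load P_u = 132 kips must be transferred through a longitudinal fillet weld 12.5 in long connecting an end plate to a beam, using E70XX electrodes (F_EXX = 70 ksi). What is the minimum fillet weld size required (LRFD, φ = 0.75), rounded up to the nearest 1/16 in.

Total weld length L = 12.5 in.
Required throat t_e = P_u / (φ × 0.6 F_EXX × L) = 132 / (0.75 × 0.6 × 70 × 12.5) = 0.3352 in.
Required leg w = t_e / 0.707 = 0.4742 in → use 1/2 in.

w = 1/2 in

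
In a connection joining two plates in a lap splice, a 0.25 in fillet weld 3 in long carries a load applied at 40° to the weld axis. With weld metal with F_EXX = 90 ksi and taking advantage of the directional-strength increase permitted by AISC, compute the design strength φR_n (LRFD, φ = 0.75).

t_e = 0.707 × 0.25 = 0.1767 in; A_we = 0.1767 × 3 = 0.5302 in².
Directional factor: 1.0 + 0.5 sin^1.5(40°) = 1.258.
F_nw = 0.6 × 90 × 1.258 = 67.91 ksi.
φR_n = 0.75 × 67.91 × 0.5302 = 27.01 kips.

φR_n ≈ 27 kips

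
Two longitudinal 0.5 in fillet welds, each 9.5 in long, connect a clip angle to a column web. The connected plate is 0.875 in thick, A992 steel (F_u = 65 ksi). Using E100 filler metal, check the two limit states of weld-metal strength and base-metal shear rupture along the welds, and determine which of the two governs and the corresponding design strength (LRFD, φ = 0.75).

φR_n ≈ 302 kips (weld metal governs)

E100XX → F_EXX = 100 ksi.
t_e = 0.707 × 0.5 = 0.3535 in; L = 19 in.
Weld metal: φR_n = 0.75 × 0.6 × 100 × 0.3535 × 19 = 302.2 kips.
Base metal (shear rupture): φR_n = 0.75 × 0.6 × 65 × 0.875 × 19 = 486.3 kips.
Governing: weld metal.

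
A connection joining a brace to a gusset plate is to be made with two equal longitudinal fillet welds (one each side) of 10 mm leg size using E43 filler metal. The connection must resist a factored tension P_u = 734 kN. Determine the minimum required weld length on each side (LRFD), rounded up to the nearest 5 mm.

L = 270 mm on each side

E43XX → F_EXX = 430 MPa.
Throat t_e = 0.707 × 10 = 7.07 mm.
φr_n = 0.75 × 0.6 × 430 × 7.07 × 10⁻³ = 1.368 kN/mm.
L_req = P_u / φr_n = 734 / 1.368 = 536.5 mm total.
Per side: 536.5 / 2 = 268.3 mm.
Round up → use L = 270 mm on each side.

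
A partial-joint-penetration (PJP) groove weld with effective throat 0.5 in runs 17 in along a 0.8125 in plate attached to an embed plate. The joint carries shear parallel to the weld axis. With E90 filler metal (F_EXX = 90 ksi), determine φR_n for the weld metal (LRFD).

Effective throat (given) t_e = 0.5 in.
A_we = 0.5 × 17 = 8.5 in².
F_nw = 0.6 F_EXX = 54 ksi.
φR_n = 0.75 × 54 × 8.5 = 344.2 kips.

φR_n ≈ 344 kips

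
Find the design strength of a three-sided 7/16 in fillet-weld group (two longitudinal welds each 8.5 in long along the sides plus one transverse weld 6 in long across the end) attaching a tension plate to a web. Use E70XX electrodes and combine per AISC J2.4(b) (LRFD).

E70XX → F_EXX = 70 ksi.
t_e = 0.707 × 0.4375 = 0.3093 in.
R_nwl = 0.6 × 70 × 0.3093 × 17 = 220.8 kip (longitudinal, 2 welds).
R_nwt = 0.6 × 70 × 0.3093 × 6 = 77.95 kip (transverse, base value).
(i) R_nwl + R_nwt = 298.8 kip; (ii) 0.85 R_nwl + 1.5 R_nwt = 304.6 kip.
R_n = max = 304.6 kip [governs: (ii)]; φR_n = 228.5 kip.

φR_n ≈ 228 kip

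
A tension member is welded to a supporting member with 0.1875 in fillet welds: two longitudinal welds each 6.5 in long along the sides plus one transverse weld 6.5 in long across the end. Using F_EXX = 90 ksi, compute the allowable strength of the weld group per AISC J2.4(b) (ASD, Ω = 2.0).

R_n/Ω ≈ 74.4 kips

t_e = 0.707 × 0.1875 = 0.1326 in.
R_nwl = 0.6 × 90 × 0.1326 × 13 = 93.06 kips (longitudinal, 2 welds).
R_nwt = 0.6 × 90 × 0.1326 × 6.5 = 46.53 kips (transverse, base value).
(i) R_nwl + R_nwt = 139.6 kips; (ii) 0.85 R_nwl + 1.5 R_nwt = 148.9 kips.
R_n = max = 148.9 kips [governs: (ii)]; R_n/Ω = 74.45 kips.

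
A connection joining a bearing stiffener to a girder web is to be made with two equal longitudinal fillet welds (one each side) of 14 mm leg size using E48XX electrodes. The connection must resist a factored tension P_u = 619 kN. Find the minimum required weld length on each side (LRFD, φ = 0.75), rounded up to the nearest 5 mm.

E48XX → F_EXX = 480 MPa.
Throat t_e = 0.707 × 14 = 9.898 mm.
φr_n = 0.75 × 0.6 × 480 × 9.898 × 10⁻³ = 2.138 kN/mm.
L_req = P_u / φr_n = 619 / 2.138 = 289.5 mm total.
Per side: 289.5 / 2 = 144.8 mm.
Round up → use L = 145 mm on each side.

L = 145 mm on each side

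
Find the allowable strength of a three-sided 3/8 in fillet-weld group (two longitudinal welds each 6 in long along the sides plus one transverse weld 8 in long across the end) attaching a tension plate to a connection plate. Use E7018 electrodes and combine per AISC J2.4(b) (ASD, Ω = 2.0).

R_n/Ω ≈ 124 kip

E70XX → F_EXX = 70 ksi.
t_e = 0.707 × 0.375 = 0.2651 in.
R_nwl = 0.6 × 70 × 0.2651 × 12 = 133.6 kip (longitudinal, 2 welds).
R_nwt = 0.6 × 70 × 0.2651 × 8 = 89.08 kip (transverse, base value).
(i) R_nwl + R_nwt = 222.7 kip; (ii) 0.85 R_nwl + 1.5 R_nwt = 247.2 kip.
R_n = max = 247.2 kip [governs: (ii)]; R_n/Ω = 123.6 kip.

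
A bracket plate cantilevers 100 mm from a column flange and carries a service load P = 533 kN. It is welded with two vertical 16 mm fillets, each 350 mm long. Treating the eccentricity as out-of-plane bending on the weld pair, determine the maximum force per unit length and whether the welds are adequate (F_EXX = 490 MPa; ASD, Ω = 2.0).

L_w = 2 × 350 = 700 mm; section modulus (unit throat) S = 2 × L²/6 = 40830 mm².
Direct shear f_v = P/L_w = 533×10³/700 = 761.4 N/mm.
Moment M = P × e = 533×10³ × 100 = 53300000 N·mm; bending f_b = M/S = 1305 N/mm.
f_max = √(f_v² + f_b²) = √(761.4² + 1305²) = 1511 N/mm.
r_n/Ω = (1/2.0) × 0.6 × 490 × (0.707 × 16) = 1663 N/mm → adequate.

f_max ≈ 1510 N/mm; adequate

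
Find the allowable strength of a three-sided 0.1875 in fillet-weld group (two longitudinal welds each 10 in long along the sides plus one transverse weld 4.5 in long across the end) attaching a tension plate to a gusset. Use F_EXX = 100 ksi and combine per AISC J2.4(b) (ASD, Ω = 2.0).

R_n/Ω ≈ 97.4 kip

t_e = 0.707 × 0.1875 = 0.1326 in.
R_nwl = 0.6 × 100 × 0.1326 × 20 = 159.1 kip (longitudinal, 2 welds).
R_nwt = 0.6 × 100 × 0.1326 × 4.5 = 35.79 kip (transverse, base value).
(i) R_nwl + R_nwt = 194.9 kip; (ii) 0.85 R_nwl + 1.5 R_nwt = 188.9 kip.
R_n = max = 194.9 kip [governs: (i)]; R_n/Ω = 97.43 kip.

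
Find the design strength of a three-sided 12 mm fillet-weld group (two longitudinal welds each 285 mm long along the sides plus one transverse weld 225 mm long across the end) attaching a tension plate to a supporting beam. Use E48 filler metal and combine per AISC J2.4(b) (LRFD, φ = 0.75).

E48XX → F_EXX = 480 MPa.
t_e = 0.707 × 12 = 8.484 mm.
R_nwl = 0.6 × 480 × 8.484 × 570 × 10⁻³ = 1393 kN (longitudinal, 2 welds).
R_nwt = 0.6 × 480 × 8.484 × 225 × 10⁻³ = 549.8 kN (transverse, base value).
(i) R_nwl + R_nwt = 1942 kN; (ii) 0.85 R_nwl + 1.5 R_nwt = 2008 kN.
R_n = max = 2008 kN [governs: (ii)]; φR_n = 1506 kN.

φR_n ≈ 1510 kN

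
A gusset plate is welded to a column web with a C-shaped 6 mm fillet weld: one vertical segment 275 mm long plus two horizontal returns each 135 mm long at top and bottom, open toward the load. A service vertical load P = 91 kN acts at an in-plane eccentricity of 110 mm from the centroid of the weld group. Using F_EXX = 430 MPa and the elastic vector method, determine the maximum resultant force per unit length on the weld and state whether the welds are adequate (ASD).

f_max ≈ 344 N/mm; adequate

Total weld length L_w = 545 mm. Treat welds as unit-width lines.
Centroid: x̄ = 2×135×67.5 / 545 = 33.44 mm from the vertical weld.
Polar moment about centroid: J = I_x + I_y = [275³/12 + 2×135×137.5²] + [275×33.44² + 2(135³/12 + 135×34.06²)] = 7869000 mm³.
Direct shear f_v = P/L_w = 91×10³ / 545 = 167 N/mm (vertical).
Torsion M = P·e = 91×10³ × 110 = 10010000 N·mm.
Critical point at (x, y) = (101.6, 137.5) from centroid. f_tx = M·y/J = 174.9 N/mm; f_ty = M·x/J = 129.2 N/mm.
Resultant f_max = √[f_tx² + (f_v + f_ty)²] = √[174.9² + (167 + 129.2)²] = 344 N/mm.
Capacity per unit length: r_n/Ω = (1/2.0) × 0.6 × 430 × (0.707 × 6) = 547.2 N/mm.
344 ≤ 547.2 → adequate.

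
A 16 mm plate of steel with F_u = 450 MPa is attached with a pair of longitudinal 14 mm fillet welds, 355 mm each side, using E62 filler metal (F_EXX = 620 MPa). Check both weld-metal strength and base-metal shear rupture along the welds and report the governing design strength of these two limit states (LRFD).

φR_n ≈ 1960 kN (weld metal governs)

t_e = 0.707 × 14 = 9.898 mm; L = 710 mm.
Weld metal: φR_n = 0.75 × 0.6 × 620 × 9.898 × 710 × 10⁻³ = 1961 kN.
Base metal (shear rupture): φR_n = 0.75 × 0.6 × 450 × 16 × 710 × 10⁻³ = 2300 kN.
Governing: weld metal.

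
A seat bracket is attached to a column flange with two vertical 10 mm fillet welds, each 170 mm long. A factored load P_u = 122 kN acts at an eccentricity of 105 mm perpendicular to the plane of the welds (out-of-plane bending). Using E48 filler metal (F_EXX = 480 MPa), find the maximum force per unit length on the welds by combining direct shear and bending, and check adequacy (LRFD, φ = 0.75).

L_w = 2 × 170 = 340 mm; section modulus (unit throat) S = 2 × L²/6 = 9633 mm².
Direct shear f_v = P/L_w = 122×10³/340 = 358.8 N/mm.
Moment M = P × e = 122×10³ × 105 = 12810000 N·mm; bending f_b = M/S = 1330 N/mm.
f_max = √(f_v² + f_b²) = √(358.8² + 1330²) = 1377 N/mm.
φr_n = 0.75 × 0.6 × 480 × (0.707 × 10) = 1527 N/mm → adequate.

f_max ≈ 1380 N/mm; adequate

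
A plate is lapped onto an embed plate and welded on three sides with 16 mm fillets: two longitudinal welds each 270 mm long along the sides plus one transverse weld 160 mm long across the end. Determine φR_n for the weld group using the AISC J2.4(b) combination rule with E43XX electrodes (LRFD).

E43XX → F_EXX = 430 MPa.
t_e = 0.707 × 16 = 11.31 mm.
R_nwl = 0.6 × 430 × 11.31 × 540 × 10⁻³ = 1576 kN (longitudinal, 2 welds).
R_nwt = 0.6 × 430 × 11.31 × 160 × 10⁻³ = 467 kN (transverse, base value).
(i) R_nwl + R_nwt = 2043 kN; (ii) 0.85 R_nwl + 1.5 R_nwt = 2040 kN.
R_n = max = 2043 kN [governs: (i)]; φR_n = 1532 kN.

φR_n ≈ 1530 kN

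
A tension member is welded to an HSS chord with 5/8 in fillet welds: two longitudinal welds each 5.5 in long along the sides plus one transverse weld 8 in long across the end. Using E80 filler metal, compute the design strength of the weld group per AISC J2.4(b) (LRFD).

φR_n ≈ 340 kips

E80XX → F_EXX = 80 ksi.
t_e = 0.707 × 0.625 = 0.4419 in.
R_nwl = 0.6 × 80 × 0.4419 × 11 = 233.3 kips (longitudinal, 2 welds).
R_nwt = 0.6 × 80 × 0.4419 × 8 = 169.7 kips (transverse, base value).
(i) R_nwl + R_nwt = 403 kips; (ii) 0.85 R_nwl + 1.5 R_nwt = 452.8 kips.
R_n = max = 452.8 kips [governs: (ii)]; φR_n = 339.6 kips.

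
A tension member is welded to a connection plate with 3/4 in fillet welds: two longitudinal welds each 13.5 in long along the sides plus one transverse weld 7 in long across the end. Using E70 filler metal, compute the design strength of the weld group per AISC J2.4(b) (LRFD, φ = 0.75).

φR_n ≈ 568 kips

E70XX → F_EXX = 70 ksi.
t_e = 0.707 × 0.75 = 0.5302 in.
R_nwl = 0.6 × 70 × 0.5302 × 27 = 601.3 kips (longitudinal, 2 welds).
R_nwt = 0.6 × 70 × 0.5302 × 7 = 155.9 kips (transverse, base value).
(i) R_nwl + R_nwt = 757.2 kips; (ii) 0.85 R_nwl + 1.5 R_nwt = 744.9 kips.
R_n = max = 757.2 kips [governs: (i)]; φR_n = 567.9 kips.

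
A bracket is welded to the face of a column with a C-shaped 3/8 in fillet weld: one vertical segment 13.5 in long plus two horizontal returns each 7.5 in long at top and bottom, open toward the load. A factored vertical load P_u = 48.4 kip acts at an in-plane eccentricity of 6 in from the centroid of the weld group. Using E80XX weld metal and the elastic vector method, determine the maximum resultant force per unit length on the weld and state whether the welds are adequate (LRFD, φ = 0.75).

E80XX → F_EXX = 80 ksi.
Total weld length L_w = 28.5 in. Treat welds as unit-width lines.
Centroid: x̄ = 2×7.5×3.75 / 28.5 = 1.974 in from the vertical weld.
Polar moment about centroid: J = I_x + I_y = [13.5³/12 + 2×7.5×6.75²] + [13.5×1.974² + 2(7.5³/12 + 7.5×1.776²)] = 1059 in³.
Direct shear f_v = P/L_w = 48.4 / 28.5 = 1.698 kip/in (vertical).
Torsion M = P·e = 48.4 × 6 = 290.4 kip·in.
Critical point at (x, y) = (5.526, 6.75) from centroid. f_tx = M·y/J = 1.852 kip/in; f_ty = M·x/J = 1.516 kip/in.
Resultant f_max = √[f_tx² + (f_v + f_ty)²] = √[1.852² + (1.698 + 1.516)²] = 3.709 kip/in.
Capacity per unit length: φr_n = 0.75 × 0.6 × 80 × (0.707 × 0.375) = 9.544 kip/in.
3.709 ≤ 9.544 → adequate.

f_max ≈ 3.71 kip/in; adequate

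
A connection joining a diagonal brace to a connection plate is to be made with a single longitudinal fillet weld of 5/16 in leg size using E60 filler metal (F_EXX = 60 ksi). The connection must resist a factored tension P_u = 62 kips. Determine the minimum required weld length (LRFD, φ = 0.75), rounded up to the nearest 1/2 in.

L = 10.5 in

Throat t_e = 0.707 × 0.3125 = 0.2209 in.
φr_n = 0.75 × 0.6 × 60 × 0.2209 = 5.965 kips/in.
L_req = P_u / φr_n = 62 / 5.965 = 10.39 in total.
Round up → use L = 10.5 in.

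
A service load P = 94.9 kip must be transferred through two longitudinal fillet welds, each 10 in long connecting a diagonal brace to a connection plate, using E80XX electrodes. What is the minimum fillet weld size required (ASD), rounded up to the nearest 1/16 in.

w = 5/16 in

E80XX → F_EXX = 80 ksi.
Total weld length L = 20 in.
Required throat t_e = P × Ω / (0.6 F_EXX × L) = 94.9 × 2.0 / (0.6 × 80 × 20) = 0.1977 in.
Required leg w = t_e / 0.707 = 0.2796 in → use 5/16 in.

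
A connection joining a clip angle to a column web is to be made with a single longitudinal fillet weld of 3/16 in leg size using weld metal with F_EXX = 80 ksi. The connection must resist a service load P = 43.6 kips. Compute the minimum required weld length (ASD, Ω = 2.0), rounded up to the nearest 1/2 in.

L = 14 in

Throat t_e = 0.707 × 0.1875 = 0.1326 in.
r_n/Ω = (0.6 × 80 × 0.1326) / 2.0 = 3.181 kip/in.
L_req = P / (r_n/Ω) = 43.6 / 3.181 = 13.7 in total.
Round up → use L = 14 in.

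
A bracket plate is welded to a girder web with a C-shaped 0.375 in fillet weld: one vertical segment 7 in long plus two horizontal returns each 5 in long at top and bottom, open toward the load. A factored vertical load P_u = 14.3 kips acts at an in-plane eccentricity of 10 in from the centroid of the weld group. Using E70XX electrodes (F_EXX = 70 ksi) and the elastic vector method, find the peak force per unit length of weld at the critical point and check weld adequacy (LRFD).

f_max ≈ 4.24 kip/in; adequate

Total weld length L_w = 17 in. Treat welds as unit-width lines.
Centroid: x̄ = 2×5×2.5 / 17 = 1.471 in from the vertical weld.
Polar moment about centroid: J = I_x + I_y = [7³/12 + 2×5×3.5²] + [7×1.471² + 2(5³/12 + 5×1.029²)] = 197.7 in³.
Direct shear f_v = P/L_w = 14.3 / 17 = 0.8412 kip/in (vertical).
Torsion M = P·e = 14.3 × 10 = 143 kip·in.
Critical point at (x, y) = (3.529, 3.5) from centroid. f_tx = M·y/J = 2.532 kip/in; f_ty = M·x/J = 2.554 kip/in.
Resultant f_max = √[f_tx² + (f_v + f_ty)²] = √[2.532² + (0.8412 + 2.554)²] = 4.235 kip/in.
Capacity per unit length: φr_n = 0.75 × 0.6 × 70 × (0.707 × 0.375) = 8.351 kip/in.
4.235 ≤ 8.351 → adequate.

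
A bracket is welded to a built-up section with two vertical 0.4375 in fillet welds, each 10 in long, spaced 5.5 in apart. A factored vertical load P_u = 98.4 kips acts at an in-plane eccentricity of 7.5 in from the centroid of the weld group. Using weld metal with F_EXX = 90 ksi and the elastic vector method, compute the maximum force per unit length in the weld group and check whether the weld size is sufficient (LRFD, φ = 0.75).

Total weld length L_w = 20 in. Treat welds as unit-width lines.
Polar moment about centroid: J = 2[d³/12 + d(b/2)²] = 2[10³/12 + 10×2.75²] = 317.9 in³.
Direct shear f_v = P/L_w = 98.4 / 20 = 4.92 kip/in (vertical).
Torsion M = P·e = 98.4 × 7.5 = 738 kip·in.
Critical point at (x, y) = (2.75, 5) from centroid. f_tx = M·y/J = 11.61 kip/in; f_ty = M·x/J = 6.384 kip/in.
Resultant f_max = √[f_tx² + (f_v + f_ty)²] = √[11.61² + (4.92 + 6.384)²] = 16.2 kip/in.
Capacity per unit length: φr_n = 0.75 × 0.6 × 90 × (0.707 × 0.4375) = 12.53 kip/in.
16.2 > 12.53 → NOT adequate.

f_max ≈ 16.2 kip/in; NOT adequate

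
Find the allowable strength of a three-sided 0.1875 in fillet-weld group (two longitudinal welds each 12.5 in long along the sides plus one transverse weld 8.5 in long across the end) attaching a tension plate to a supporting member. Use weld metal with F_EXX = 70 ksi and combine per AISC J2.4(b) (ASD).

R_n/Ω ≈ 94.6 kips

t_e = 0.707 × 0.1875 = 0.1326 in.
R_nwl = 0.6 × 70 × 0.1326 × 25 = 139.2 kips (longitudinal, 2 welds).
R_nwt = 0.6 × 70 × 0.1326 × 8.5 = 47.32 kips (transverse, base value).
(i) R_nwl + R_nwt = 186.5 kips; (ii) 0.85 R_nwl + 1.5 R_nwt = 189.3 kips.
R_n = max = 189.3 kips [governs: (ii)]; R_n/Ω = 94.65 kips.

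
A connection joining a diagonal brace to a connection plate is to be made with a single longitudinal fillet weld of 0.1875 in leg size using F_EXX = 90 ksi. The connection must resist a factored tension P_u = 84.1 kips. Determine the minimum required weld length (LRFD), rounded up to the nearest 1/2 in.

Throat t_e = 0.707 × 0.1875 = 0.1326 in.
φr_n = 0.75 × 0.6 × 90 × 0.1326 = 5.369 kips/in.
L_req = P_u / φr_n = 84.1 / 5.369 = 15.66 in total.
Round up → use L = 16 in.

L = 16 in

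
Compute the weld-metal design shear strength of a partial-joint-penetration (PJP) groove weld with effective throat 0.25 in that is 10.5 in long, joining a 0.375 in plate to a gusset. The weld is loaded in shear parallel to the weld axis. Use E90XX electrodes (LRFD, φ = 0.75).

φR_n ≈ 106 kips

E90XX → F_EXX = 90 ksi.
Effective throat (given) t_e = 0.25 in.
A_we = 0.25 × 10.5 = 2.625 in².
F_nw = 0.6 F_EXX = 54 ksi.
φR_n = 0.75 × 54 × 2.625 = 106.3 kips.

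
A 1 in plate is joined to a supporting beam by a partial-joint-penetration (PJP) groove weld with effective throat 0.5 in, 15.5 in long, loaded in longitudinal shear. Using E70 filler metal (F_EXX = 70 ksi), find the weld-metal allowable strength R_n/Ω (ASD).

R_n/Ω ≈ 163 kips

Effective throat (given) t_e = 0.5 in.
A_we = 0.5 × 15.5 = 7.75 in².
F_nw = 0.6 F_EXX = 42 ksi.
R_n/Ω = (42 × 7.75) / 2.0 = 162.8 kips.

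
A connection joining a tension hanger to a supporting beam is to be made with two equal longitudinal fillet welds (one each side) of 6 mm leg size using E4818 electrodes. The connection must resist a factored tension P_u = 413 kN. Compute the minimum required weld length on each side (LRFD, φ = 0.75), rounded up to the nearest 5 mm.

L = 230 mm on each side

E48XX → F_EXX = 480 MPa.
Throat t_e = 0.707 × 6 = 4.242 mm.
φr_n = 0.75 × 0.6 × 480 × 4.242 × 10⁻³ = 0.9163 kN/mm.
L_req = P_u / φr_n = 413 / 0.9163 = 450.7 mm total.
Per side: 450.7 / 2 = 225.4 mm.
Round up → use L = 230 mm on each side.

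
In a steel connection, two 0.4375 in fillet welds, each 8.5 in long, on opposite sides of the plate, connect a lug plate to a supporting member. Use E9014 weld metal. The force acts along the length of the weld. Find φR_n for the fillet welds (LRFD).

E90XX → F_EXX = 90 ksi.
Effective throat t_e = 0.707 × 0.4375 = 0.3093 in.
Total length L = 17 in; A_we = 0.3093 × 17 = 5.258 in².
F_nw = 0.6 F_EXX = 0.6 × 90 = 54 ksi.
φR_n = 0.75 × 54 × 5.258 = 213 kip.

φR_n ≈ 213 kip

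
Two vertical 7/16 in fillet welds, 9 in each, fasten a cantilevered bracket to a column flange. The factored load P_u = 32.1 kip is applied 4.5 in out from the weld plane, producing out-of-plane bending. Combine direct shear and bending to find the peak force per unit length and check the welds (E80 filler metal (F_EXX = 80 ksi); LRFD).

L_w = 2 × 9 = 18 in; section modulus (unit throat) S = 2 × L²/6 = 27 in².
Direct shear f_v = P/L_w = 32.1/18 = 1.783 kip/in.
Moment M = P × e = 32.1 × 4.5 = 144.45 kip·in; bending f_b = M/S = 5.35 kip/in.
f_max = √(f_v² + f_b²) = √(1.783² + 5.35²) = 5.639 kip/in.
φr_n = 0.75 × 0.6 × 80 × (0.707 × 0.4375) = 11.14 kip/in → adequate.

f_max ≈ 5.64 kip/in; adequate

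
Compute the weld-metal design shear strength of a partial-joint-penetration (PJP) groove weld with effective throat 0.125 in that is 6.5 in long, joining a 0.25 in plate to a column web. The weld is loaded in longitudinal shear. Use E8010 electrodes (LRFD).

E80XX → F_EXX = 80 ksi.
Effective throat (given) t_e = 0.125 in.
A_we = 0.125 × 6.5 = 0.8125 in².
F_nw = 0.6 F_EXX = 48 ksi.
φR_n = 0.75 × 48 × 0.8125 = 29.25 kip.

φR_n ≈ 29.2 kip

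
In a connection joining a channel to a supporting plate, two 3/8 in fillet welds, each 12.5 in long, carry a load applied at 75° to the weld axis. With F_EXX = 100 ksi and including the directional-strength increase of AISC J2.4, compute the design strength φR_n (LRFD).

t_e = 0.707 × 0.375 = 0.2651 in; A_we = 0.2651 × 25 = 6.628 in².
Directional factor: 1.0 + 0.5 sin^1.5(75°) = 1.475.
F_nw = 0.6 × 100 × 1.475 = 88.48 ksi.
φR_n = 0.75 × 88.48 × 6.628 = 439.8 kips.

φR_n ≈ 440 kips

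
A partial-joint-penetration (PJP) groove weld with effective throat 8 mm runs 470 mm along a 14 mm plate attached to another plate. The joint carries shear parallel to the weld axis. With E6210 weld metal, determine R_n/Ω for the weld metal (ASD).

R_n/Ω ≈ 699 kN

E62XX → F_EXX = 620 MPa.
Effective throat (given) t_e = 8 mm.
A_we = 8 × 470 = 3760 mm².
F_nw = 0.6 F_EXX = 372 MPa.
R_n/Ω = (372 × 3760) / 2.0 × 10⁻³ = 699.4 kN.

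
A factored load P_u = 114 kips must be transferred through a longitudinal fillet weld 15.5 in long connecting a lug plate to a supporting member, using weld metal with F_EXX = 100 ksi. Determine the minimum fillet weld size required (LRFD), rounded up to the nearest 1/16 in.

w = 1/4 in

Total weld length L = 15.5 in.
Required throat t_e = P_u / (φ × 0.6 F_EXX × L) = 114 / (0.75 × 0.6 × 100 × 15.5) = 0.1634 in.
Required leg w = t_e / 0.707 = 0.2312 in → use 1/4 in.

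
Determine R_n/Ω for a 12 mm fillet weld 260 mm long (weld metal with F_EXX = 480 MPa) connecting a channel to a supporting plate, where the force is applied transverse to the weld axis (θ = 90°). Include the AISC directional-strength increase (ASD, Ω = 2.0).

R_n/Ω ≈ 476 kN

t_e = 0.707 × 12 = 8.484 mm; A_we = 8.484 × 260 = 2206 mm².
Directional factor: 1.0 + 0.5 sin^1.5(90°) = 1.5.
F_nw = 0.6 × 480 × 1.5 = 432 MPa.
R_n/Ω = (432 × 2206) / 2.0 × 10⁻³ = 476.5 kN.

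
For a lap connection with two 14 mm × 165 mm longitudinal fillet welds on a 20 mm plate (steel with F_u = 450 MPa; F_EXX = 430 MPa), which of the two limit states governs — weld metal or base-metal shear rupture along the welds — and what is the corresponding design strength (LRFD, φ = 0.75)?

φR_n ≈ 632 kN (weld metal governs)

t_e = 0.707 × 14 = 9.898 mm; L = 330 mm.
Weld metal: φR_n = 0.75 × 0.6 × 430 × 9.898 × 330 × 10⁻³ = 632 kN.
Base metal (shear rupture): φR_n = 0.75 × 0.6 × 450 × 20 × 330 × 10⁻³ = 1336 kN.
Governing: weld metal.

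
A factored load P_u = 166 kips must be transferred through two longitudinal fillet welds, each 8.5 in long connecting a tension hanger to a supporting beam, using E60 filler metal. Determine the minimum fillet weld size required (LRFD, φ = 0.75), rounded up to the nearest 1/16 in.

E60XX → F_EXX = 60 ksi.
Total weld length L = 17 in.
Required throat t_e = P_u / (φ × 0.6 F_EXX × L) = 166 / (0.75 × 0.6 × 60 × 17) = 0.3617 in.
Required leg w = t_e / 0.707 = 0.5115 in → use 9/16 in.

w = 9/16 in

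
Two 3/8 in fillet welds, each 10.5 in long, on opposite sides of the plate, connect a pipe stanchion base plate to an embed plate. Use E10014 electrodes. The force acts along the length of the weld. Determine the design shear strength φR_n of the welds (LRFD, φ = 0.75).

E100XX → F_EXX = 100 ksi.
Effective throat t_e = 0.707 × 0.375 = 0.2651 in.
Total length L = 21 in; A_we = 0.2651 × 21 = 5.568 in².
F_nw = 0.6 F_EXX = 0.6 × 100 = 60 ksi.
φR_n = 0.75 × 60 × 5.568 = 250.5 kip.

φR_n ≈ 251 kip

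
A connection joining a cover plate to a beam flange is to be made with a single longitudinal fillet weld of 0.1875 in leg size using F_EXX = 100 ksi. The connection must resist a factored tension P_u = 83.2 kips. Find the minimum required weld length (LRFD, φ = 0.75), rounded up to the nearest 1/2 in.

L = 14 in

Throat t_e = 0.707 × 0.1875 = 0.1326 in.
φr_n = 0.75 × 0.6 × 100 × 0.1326 = 5.965 kips/in.
L_req = P_u / φr_n = 83.2 / 5.965 = 13.95 in total.
Round up → use L = 14 in.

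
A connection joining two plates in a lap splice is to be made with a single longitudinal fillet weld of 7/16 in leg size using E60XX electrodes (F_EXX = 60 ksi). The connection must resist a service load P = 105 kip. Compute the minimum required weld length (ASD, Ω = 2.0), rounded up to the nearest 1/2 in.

L = 19 in

Throat t_e = 0.707 × 0.4375 = 0.3093 in.
r_n/Ω = (0.6 × 60 × 0.3093) / 2.0 = 5.568 kip/in.
L_req = P / (r_n/Ω) = 105 / 5.568 = 18.86 in total.
Round up → use L = 19 in.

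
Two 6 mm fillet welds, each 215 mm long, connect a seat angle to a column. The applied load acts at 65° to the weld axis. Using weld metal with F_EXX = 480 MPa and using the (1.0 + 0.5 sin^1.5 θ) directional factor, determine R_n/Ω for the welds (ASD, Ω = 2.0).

R_n/Ω ≈ 376 kN

t_e = 0.707 × 6 = 4.242 mm; A_we = 4.242 × 430 = 1824 mm².
Directional factor: 1.0 + 0.5 sin^1.5(65°) = 1.431.
F_nw = 0.6 × 480 × 1.431 = 412.2 MPa.
R_n/Ω = (412.2 × 1824) / 2.0 × 10⁻³ = 376 kN.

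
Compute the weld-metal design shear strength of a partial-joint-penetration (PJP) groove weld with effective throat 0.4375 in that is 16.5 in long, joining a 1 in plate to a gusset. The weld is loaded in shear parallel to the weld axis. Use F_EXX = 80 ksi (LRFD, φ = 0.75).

Effective throat (given) t_e = 0.4375 in.
A_we = 0.4375 × 16.5 = 7.219 in².
F_nw = 0.6 F_EXX = 48 ksi.
φR_n = 0.75 × 48 × 7.219 = 259.9 kip.

φR_n ≈ 260 kip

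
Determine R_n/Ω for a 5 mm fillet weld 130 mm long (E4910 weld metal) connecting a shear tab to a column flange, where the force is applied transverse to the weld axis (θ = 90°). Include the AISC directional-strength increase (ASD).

E49XX → F_EXX = 490 MPa.
t_e = 0.707 × 5 = 3.535 mm; A_we = 3.535 × 130 = 459.5 mm².
Directional factor: 1.0 + 0.5 sin^1.5(90°) = 1.5.
F_nw = 0.6 × 490 × 1.5 = 441 MPa.
R_n/Ω = (441 × 459.5) / 2.0 × 10⁻³ = 101.3 kN.

R_n/Ω ≈ 101 kN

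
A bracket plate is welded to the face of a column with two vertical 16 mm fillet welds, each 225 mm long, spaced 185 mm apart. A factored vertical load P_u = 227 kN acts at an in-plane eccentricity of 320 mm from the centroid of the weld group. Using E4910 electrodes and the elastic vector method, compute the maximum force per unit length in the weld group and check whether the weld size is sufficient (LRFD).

E49XX → F_EXX = 490 MPa.
Total weld length L_w = 450 mm. Treat welds as unit-width lines.
Polar moment about centroid: J = 2[d³/12 + d(b/2)²] = 2[225³/12 + 225×92.5²] = 5749000 mm³.
Direct shear f_v = P/L_w = 227×10³ / 450 = 504.4 N/mm (vertical).
Torsion M = P·e = 227×10³ × 320 = 72640000 N·mm.
Critical point at (x, y) = (92.5, 112.5) from centroid. f_tx = M·y/J = 1422 N/mm; f_ty = M·x/J = 1169 N/mm.
Resultant f_max = √[f_tx² + (f_v + f_ty)²] = √[1422² + (504.4 + 1169)²] = 2196 N/mm.
Capacity per unit length: φr_n = 0.75 × 0.6 × 490 × (0.707 × 16) = 2494 N/mm.
2196 ≤ 2494 → adequate.

f_max ≈ 2200 N/mm; adequate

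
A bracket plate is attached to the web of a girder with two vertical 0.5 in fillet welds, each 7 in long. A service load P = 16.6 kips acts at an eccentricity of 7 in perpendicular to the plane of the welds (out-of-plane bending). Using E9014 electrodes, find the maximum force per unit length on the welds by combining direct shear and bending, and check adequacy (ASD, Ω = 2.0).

E90XX → F_EXX = 90 ksi.
L_w = 2 × 7 = 14 in; section modulus (unit throat) S = 2 × L²/6 = 16.33 in².
Direct shear f_v = P/L_w = 16.6/14 = 1.186 kip/in.
Moment M = P × e = 16.6 × 7 = 116.2 kip·in; bending f_b = M/S = 7.114 kip/in.
f_max = √(f_v² + f_b²) = √(1.186² + 7.114²) = 7.212 kip/in.
r_n/Ω = (1/2.0) × 0.6 × 90 × (0.707 × 0.5) = 9.544 kip/in → adequate.

f_max ≈ 7.21 kip/in; adequate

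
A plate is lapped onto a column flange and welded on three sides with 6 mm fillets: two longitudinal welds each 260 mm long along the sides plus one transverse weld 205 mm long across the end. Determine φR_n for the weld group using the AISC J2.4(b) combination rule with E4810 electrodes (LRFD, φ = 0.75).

E48XX → F_EXX = 480 MPa.
t_e = 0.707 × 6 = 4.242 mm.
R_nwl = 0.6 × 480 × 4.242 × 520 × 10⁻³ = 635.3 kN (longitudinal, 2 welds).
R_nwt = 0.6 × 480 × 4.242 × 205 × 10⁻³ = 250.4 kN (transverse, base value).
(i) R_nwl + R_nwt = 885.7 kN; (ii) 0.85 R_nwl + 1.5 R_nwt = 915.7 kN.
R_n = max = 915.7 kN [governs: (ii)]; φR_n = 686.7 kN.

φR_n ≈ 687 kN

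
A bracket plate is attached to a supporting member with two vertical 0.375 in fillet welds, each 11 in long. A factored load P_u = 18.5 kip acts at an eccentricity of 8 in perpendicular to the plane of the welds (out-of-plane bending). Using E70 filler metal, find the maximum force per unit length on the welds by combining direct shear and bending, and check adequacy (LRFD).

f_max ≈ 3.76 kip/in; adequate

E70XX → F_EXX = 70 ksi.
L_w = 2 × 11 = 22 in; section modulus (unit throat) S = 2 × L²/6 = 40.33 in².
Direct shear f_v = P/L_w = 18.5/22 = 0.8409 kip/in.
Moment M = P × e = 18.5 × 8 = 148 kip·in; bending f_b = M/S = 3.669 kip/in.
f_max = √(f_v² + f_b²) = √(0.8409² + 3.669²) = 3.765 kip/in.
φr_n = 0.75 × 0.6 × 70 × (0.707 × 0.375) = 8.351 kip/in → adequate.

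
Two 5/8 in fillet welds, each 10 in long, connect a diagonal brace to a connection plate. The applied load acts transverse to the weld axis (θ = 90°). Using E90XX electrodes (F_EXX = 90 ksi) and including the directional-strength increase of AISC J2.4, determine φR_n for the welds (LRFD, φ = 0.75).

φR_n ≈ 537 kip

t_e = 0.707 × 0.625 = 0.4419 in; A_we = 0.4419 × 20 = 8.837 in².
Directional factor: 1.0 + 0.5 sin^1.5(90°) = 1.5.
F_nw = 0.6 × 90 × 1.5 = 81 ksi.
φR_n = 0.75 × 81 × 8.837 = 536.9 kip.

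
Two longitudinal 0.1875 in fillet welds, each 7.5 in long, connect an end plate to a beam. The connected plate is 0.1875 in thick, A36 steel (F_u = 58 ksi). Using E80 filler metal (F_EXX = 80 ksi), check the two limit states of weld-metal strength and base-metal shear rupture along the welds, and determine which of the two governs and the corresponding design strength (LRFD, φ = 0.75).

t_e = 0.707 × 0.1875 = 0.1326 in; L = 15 in.
Weld metal: φR_n = 0.75 × 0.6 × 80 × 0.1326 × 15 = 71.58 kips.
Base metal (shear rupture): φR_n = 0.75 × 0.6 × 58 × 0.1875 × 15 = 73.41 kips.
Governing: weld metal.

φR_n ≈ 71.6 kips (weld metal governs)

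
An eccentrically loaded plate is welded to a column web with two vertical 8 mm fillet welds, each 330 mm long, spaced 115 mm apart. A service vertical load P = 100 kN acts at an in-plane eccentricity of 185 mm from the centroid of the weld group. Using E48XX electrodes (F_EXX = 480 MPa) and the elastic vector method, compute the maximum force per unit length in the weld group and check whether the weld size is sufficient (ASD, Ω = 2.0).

Total weld length L_w = 660 mm. Treat welds as unit-width lines.
Polar moment about centroid: J = 2[d³/12 + d(b/2)²] = 2[330³/12 + 330×57.5²] = 8172000 mm³.
Direct shear f_v = P/L_w = 100×10³ / 660 = 151.5 N/mm (vertical).
Torsion M = P·e = 100×10³ × 185 = 18500000 N·mm.
Critical point at (x, y) = (57.5, 165) from centroid. f_tx = M·y/J = 373.5 N/mm; f_ty = M·x/J = 130.2 N/mm.
Resultant f_max = √[f_tx² + (f_v + f_ty)²] = √[373.5² + (151.5 + 130.2)²] = 467.9 N/mm.
Capacity per unit length: r_n/Ω = (1/2.0) × 0.6 × 480 × (0.707 × 8) = 814.5 N/mm.
467.9 ≤ 814.5 → adequate.

f_max ≈ 468 N/mm; adequate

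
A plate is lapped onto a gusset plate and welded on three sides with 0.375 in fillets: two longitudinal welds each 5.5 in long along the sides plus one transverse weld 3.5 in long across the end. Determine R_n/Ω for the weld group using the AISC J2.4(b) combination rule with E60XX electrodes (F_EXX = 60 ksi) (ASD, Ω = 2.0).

R_n/Ω ≈ 69.7 kips

t_e = 0.707 × 0.375 = 0.2651 in.
R_nwl = 0.6 × 60 × 0.2651 × 11 = 105 kips (longitudinal, 2 welds).
R_nwt = 0.6 × 60 × 0.2651 × 3.5 = 33.41 kips (transverse, base value).
(i) R_nwl + R_nwt = 138.4 kips; (ii) 0.85 R_nwl + 1.5 R_nwt = 139.3 kips.
R_n = max = 139.3 kips [governs: (ii)]; R_n/Ω = 69.67 kips.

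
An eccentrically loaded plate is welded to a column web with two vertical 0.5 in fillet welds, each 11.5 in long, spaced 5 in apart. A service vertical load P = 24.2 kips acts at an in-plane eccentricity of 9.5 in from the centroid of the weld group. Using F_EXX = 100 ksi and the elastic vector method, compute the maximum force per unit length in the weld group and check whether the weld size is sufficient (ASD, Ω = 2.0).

f_max ≈ 4.16 kip/in; adequate

Total weld length L_w = 23 in. Treat welds as unit-width lines.
Polar moment about centroid: J = 2[d³/12 + d(b/2)²] = 2[11.5³/12 + 11.5×2.5²] = 397.2 in³.
Direct shear f_v = P/L_w = 24.2 / 23 = 1.052 kip/in (vertical).
Torsion M = P·e = 24.2 × 9.5 = 229.9 kip·in.
Critical point at (x, y) = (2.5, 5.75) from centroid. f_tx = M·y/J = 3.328 kip/in; f_ty = M·x/J = 1.447 kip/in.
Resultant f_max = √[f_tx² + (f_v + f_ty)²] = √[3.328² + (1.052 + 1.447)²] = 4.162 kip/in.
Capacity per unit length: r_n/Ω = (1/2.0) × 0.6 × 100 × (0.707 × 0.5) = 10.6 kip/in.
4.162 ≤ 10.6 → adequate.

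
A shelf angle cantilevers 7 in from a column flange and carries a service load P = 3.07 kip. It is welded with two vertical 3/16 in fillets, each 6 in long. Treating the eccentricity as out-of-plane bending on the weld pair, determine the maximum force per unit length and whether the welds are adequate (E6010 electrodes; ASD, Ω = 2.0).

f_max ≈ 1.81 kip/in; adequate

E60XX → F_EXX = 60 ksi.
L_w = 2 × 6 = 12 in; section modulus (unit throat) S = 2 × L²/6 = 12 in².
Direct shear f_v = P/L_w = 3.07/12 = 0.2558 kip/in.
Moment M = P × e = 3.07 × 7 = 21.49 kip·in; bending f_b = M/S = 1.791 kip/in.
f_max = √(f_v² + f_b²) = √(0.2558² + 1.791²) = 1.809 kip/in.
r_n/Ω = (1/2.0) × 0.6 × 60 × (0.707 × 0.1875) = 2.386 kip/in → adequate.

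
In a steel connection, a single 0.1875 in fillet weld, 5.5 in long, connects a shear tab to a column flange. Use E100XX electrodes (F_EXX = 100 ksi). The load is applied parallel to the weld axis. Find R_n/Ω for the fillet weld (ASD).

Effective throat t_e = 0.707 × 0.1875 = 0.1326 in.
Total length L = 5.5 in; A_we = 0.1326 × 5.5 = 0.7291 in².
F_nw = 0.6 F_EXX = 0.6 × 100 = 60 ksi.
R_n = 60 × 0.7291 = 43.75 kip; R_n/Ω = 43.75/2.0 = 21.87 kip.

R_n/Ω ≈ 21.9 kip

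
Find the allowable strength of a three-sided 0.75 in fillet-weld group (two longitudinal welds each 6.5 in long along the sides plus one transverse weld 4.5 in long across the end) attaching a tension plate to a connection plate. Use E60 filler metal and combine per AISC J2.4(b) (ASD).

R_n/Ω ≈ 170 kips

E60XX → F_EXX = 60 ksi.
t_e = 0.707 × 0.75 = 0.5302 in.
R_nwl = 0.6 × 60 × 0.5302 × 13 = 248.2 kips (longitudinal, 2 welds).
R_nwt = 0.6 × 60 × 0.5302 × 4.5 = 85.9 kips (transverse, base value).
(i) R_nwl + R_nwt = 334.1 kips; (ii) 0.85 R_nwl + 1.5 R_nwt = 339.8 kips.
R_n = max = 339.8 kips [governs: (ii)]; R_n/Ω = 169.9 kips.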